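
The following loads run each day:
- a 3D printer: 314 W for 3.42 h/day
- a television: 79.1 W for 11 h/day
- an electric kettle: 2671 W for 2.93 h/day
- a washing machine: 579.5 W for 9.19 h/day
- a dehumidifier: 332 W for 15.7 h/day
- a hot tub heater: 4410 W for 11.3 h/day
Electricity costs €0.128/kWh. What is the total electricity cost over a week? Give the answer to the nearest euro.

3D printer: 314 W × 3.42 h × 7 d = 7,517 Wh = 7.517 kWh
television: 79.1 W × 11 h × 7 d = 6,091 Wh = 6.091 kWh
electric kettle: 2671 W × 2.93 h × 7 d = 54,782 Wh = 54.78 kWh
washing machine: 579.5 W × 9.19 h × 7 d = 37,279 Wh = 37.28 kWh
dehumidifier: 332 W × 15.7 h × 7 d = 36,487 Wh = 36.49 kWh
hot tub heater: 4410 W × 11.3 h × 7 d = 348,831 Wh = 348.8 kWh
Total energy = 7.517 + 6.091 + 54.78 + 37.28 + 36.49 + 348.8 = 491 kWh
Cost = 491 kWh × €0.128 = €62.85 ≈ €63

€63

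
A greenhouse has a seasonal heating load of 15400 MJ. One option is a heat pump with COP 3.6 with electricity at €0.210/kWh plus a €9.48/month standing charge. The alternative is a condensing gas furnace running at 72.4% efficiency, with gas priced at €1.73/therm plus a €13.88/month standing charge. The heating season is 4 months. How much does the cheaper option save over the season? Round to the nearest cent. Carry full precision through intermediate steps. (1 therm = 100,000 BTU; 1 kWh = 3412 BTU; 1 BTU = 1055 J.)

€116.84

Heat load = 15400 MJ = 15,400,000,000 J / 1055 = 14,597,156 BTU
Gas: input = 14,597,156 / 0.724 = 20,161,818 BTU = 201.6 therm → 201.6 × €1.73 = €348.80; + 4 × €13.88 standing = €404.32
Heat pump: 14,597,156 BTU / 3412 = 4,278 kWh heat; / 3.6 = 1,188 kWh in → × €0.210 = €249.56; + 4 × €9.48 standing = €287.48
Difference = |€404.32 − €287.48| = €116.84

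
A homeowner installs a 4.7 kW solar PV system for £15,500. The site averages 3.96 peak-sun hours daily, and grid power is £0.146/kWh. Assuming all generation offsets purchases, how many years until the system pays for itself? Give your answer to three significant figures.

Daily generation = 4.7 kW × 3.96 h = 18.61 kWh
Annual generation = 18.61 × 365 = 6793.4 kWh
Annual savings = 6793.4 × £0.146 = £991.83
Payback = £15,500 / £991.83 = 15.6 years

15.6 years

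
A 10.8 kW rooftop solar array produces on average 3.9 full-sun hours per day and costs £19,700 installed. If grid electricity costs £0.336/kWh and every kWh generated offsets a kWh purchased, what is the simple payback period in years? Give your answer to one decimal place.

3.8 years

Daily generation = 10.8 kW × 3.9 h = 42.12 kWh
Annual generation = 42.12 × 365 = 15374 kWh
Annual savings = 15374 × £0.336 = £5,165.60
Payback = £19,700 / £5,165.60 = 3.81 years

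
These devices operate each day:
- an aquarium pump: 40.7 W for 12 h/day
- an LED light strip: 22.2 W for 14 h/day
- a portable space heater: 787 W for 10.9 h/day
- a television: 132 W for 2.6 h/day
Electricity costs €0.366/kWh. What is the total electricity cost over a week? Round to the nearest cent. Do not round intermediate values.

aquarium pump: 40.7 W × 12 h × 7 d = 3,419 Wh = 3.419 kWh
LED light strip: 22.2 W × 14 h × 7 d = 2,176 Wh = 2.176 kWh
portable space heater: 787 W × 10.9 h × 7 d = 60,048 Wh = 60.05 kWh
television: 132 W × 2.6 h × 7 d = 2,402 Wh = 2.402 kWh
Total energy = 3.419 + 2.176 + 60.05 + 2.402 = 68.04 kWh
Cost = 68.04 kWh × €0.366 = €24.90

€24.90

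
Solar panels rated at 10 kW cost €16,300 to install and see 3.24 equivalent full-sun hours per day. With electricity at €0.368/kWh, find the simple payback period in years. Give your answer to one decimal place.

3.7 years

Daily generation = 10 kW × 3.24 h = 32.4 kWh
Annual generation = 32.4 × 365 = 11826 kWh
Annual savings = 11826 × €0.368 = €4,351.97
Payback = €16,300 / €4,351.97 = 3.75 years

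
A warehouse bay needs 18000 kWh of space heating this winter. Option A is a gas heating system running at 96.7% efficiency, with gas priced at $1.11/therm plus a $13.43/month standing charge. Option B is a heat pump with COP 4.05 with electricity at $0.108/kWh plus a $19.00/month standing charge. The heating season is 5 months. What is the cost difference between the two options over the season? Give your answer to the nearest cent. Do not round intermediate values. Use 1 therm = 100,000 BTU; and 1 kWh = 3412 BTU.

Heat load = 18000 kWh × 3412 = 61,416,000 BTU
Gas: input = 61,416,000 / 0.967 = 63,511,892 BTU = 635.1 therm → 635.1 × $1.11 = $704.98; + 5 × $13.43 standing = $772.13
Heat pump: 61,416,000 BTU / 3412 = 18,000 kWh heat; / 4.05 = 4,444 kWh in → × $0.108 = $480.00; + 5 × $19.00 standing = $575.00
Difference = |$772.13 − $575.00| = $197.13

$197.13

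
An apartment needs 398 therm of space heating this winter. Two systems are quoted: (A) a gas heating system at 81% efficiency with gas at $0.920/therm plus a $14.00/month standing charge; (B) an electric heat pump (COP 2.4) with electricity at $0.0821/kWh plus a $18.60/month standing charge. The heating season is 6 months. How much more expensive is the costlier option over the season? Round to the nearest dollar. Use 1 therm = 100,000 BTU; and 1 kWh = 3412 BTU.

$25

Heat load = 398 therm × 100,000 = 39,800,000 BTU
Gas: input = 39,800,000 / 0.81 = 49,135,802 BTU = 491.4 therm → 491.4 × $0.920 = $452.05; + 6 × $14.00 standing = $536.05
Heat pump: 39,800,000 BTU / 3412 = 11,660 kWh heat; / 2.4 = 4,860 kWh in → × $0.0821 = $399.03; + 6 × $18.60 standing = $510.63
Difference = |$536.05 − $510.63| = $25.42 ≈ $25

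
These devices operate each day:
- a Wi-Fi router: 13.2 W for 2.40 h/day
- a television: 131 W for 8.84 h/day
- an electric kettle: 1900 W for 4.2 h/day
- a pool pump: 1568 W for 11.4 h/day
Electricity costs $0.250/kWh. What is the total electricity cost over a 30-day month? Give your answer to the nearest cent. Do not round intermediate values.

Wi-Fi router: 13.2 W × 2.40 h × 30 d = 950 Wh = 0.9504 kWh
television: 131 W × 8.84 h × 30 d = 34,741 Wh = 34.74 kWh
electric kettle: 1900 W × 4.2 h × 30 d = 239,400 Wh = 239.4 kWh
pool pump: 1568 W × 11.4 h × 30 d = 536,256 Wh = 536.3 kWh
Total energy = 0.9504 + 34.74 + 239.4 + 536.3 = 811.3 kWh
Cost = 811.3 kWh × $0.250 = $202.84

$202.84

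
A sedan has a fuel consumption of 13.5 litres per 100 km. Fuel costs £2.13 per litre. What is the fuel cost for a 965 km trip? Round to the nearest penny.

£277.49

Fuel = 13.5 L/100 km × 965 km / 100 = 130.3 L
Cost = 130.3 L × £2.13/L = £277.49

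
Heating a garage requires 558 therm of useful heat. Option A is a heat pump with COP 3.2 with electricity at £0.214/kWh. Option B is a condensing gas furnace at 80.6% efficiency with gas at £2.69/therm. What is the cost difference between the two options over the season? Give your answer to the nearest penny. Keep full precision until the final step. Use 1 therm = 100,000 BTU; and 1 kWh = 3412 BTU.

Heat load = 558 therm × 100,000 = 55,800,000 BTU
Gas: input = 55,800,000 / 0.806 = 69,230,769 BTU = 692.3 therm → 692.3 × £2.69 = £1,862.31
Heat pump: 55,800,000 BTU / 3412 = 16,350 kWh heat; / 3.2 = 5,111 kWh in → × £0.214 = £1,093.68
Difference = |£1,862.31 − £1,093.68| = £768.63

£768.63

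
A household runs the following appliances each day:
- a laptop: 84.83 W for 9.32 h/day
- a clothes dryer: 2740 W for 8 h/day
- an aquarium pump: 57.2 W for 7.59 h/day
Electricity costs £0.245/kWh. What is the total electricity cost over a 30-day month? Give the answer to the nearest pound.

laptop: 84.83 W × 9.32 h × 30 d = 23,718 Wh = 23.72 kWh
clothes dryer: 2740 W × 8 h × 30 d = 657,600 Wh = 657.6 kWh
aquarium pump: 57.2 W × 7.59 h × 30 d = 13,024 Wh = 13.02 kWh
Total energy = 23.72 + 657.6 + 13.02 = 694.3 kWh
Cost = 694.3 kWh × £0.245 = £170.11 ≈ £170

£170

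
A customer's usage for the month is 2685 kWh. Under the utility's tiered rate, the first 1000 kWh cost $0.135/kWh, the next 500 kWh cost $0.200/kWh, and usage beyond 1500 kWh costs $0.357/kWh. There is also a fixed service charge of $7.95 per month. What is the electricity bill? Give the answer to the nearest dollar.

$666

First 1000 kWh × $0.135 = $135.00
Next 500 kWh × $0.200 = $100.00
Remaining 1185 kWh × $0.357 = $423.04
Energy charge = $658.04; + service $7.95 = $666.00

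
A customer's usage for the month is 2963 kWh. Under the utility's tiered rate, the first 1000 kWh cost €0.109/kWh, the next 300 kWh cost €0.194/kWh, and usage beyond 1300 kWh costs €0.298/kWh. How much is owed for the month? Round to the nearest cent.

First 1000 kWh × €0.109 = €109.00
Next 300 kWh × €0.194 = €58.20
Remaining 1663 kWh × €0.298 = €495.57
Total = €662.77

€662.77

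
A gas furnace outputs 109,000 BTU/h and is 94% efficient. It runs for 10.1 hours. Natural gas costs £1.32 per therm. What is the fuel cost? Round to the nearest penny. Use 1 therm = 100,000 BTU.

£15.46

Heat delivered = 109,000 BTU/h × 10.1 h = 1,100,900 BTU
Gas input = 1,100,900 / 0.94 = 1,171,170 BTU
= 1,171,170 / 100,000 = 11.71 therm
Cost = 11.71 × £1.32/therm = £15.46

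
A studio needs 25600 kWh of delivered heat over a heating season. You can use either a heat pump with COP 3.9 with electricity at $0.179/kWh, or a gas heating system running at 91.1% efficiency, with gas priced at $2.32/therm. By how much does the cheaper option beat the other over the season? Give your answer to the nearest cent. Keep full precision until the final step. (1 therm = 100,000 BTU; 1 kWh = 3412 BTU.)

Heat load = 25600 kWh × 3412 = 87,347,200 BTU
Gas: input = 87,347,200 / 0.911 = 95,880,571 BTU = 958.8 therm → 958.8 × $2.32 = $2,224.43
Heat pump: 87,347,200 BTU / 3412 = 25,600 kWh heat; / 3.9 = 6,564 kWh in → × $0.179 = $1,174.97
Difference = |$2,224.43 − $1,174.97| = $1,049.45

$1049.45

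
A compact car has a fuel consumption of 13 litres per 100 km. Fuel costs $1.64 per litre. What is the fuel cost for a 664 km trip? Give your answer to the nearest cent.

$141.56

Fuel = 13 L/100 km × 664 km / 100 = 86.32 L
Cost = 86.32 L × $1.64/L = $141.56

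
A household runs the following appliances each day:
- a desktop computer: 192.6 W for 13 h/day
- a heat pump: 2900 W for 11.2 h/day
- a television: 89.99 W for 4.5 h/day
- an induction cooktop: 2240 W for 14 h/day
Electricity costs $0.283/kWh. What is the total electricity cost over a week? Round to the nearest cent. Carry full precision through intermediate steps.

desktop computer: 192.6 W × 13 h × 7 d = 17,527 Wh = 17.53 kWh
heat pump: 2900 W × 11.2 h × 7 d = 227,360 Wh = 227.4 kWh
television: 89.99 W × 4.5 h × 7 d = 2,835 Wh = 2.835 kWh
induction cooktop: 2240 W × 14 h × 7 d = 219,520 Wh = 219.5 kWh
Total energy = 17.53 + 227.4 + 2.835 + 219.5 = 467.2 kWh
Cost = 467.2 kWh × $0.283 = $132.23

$132.23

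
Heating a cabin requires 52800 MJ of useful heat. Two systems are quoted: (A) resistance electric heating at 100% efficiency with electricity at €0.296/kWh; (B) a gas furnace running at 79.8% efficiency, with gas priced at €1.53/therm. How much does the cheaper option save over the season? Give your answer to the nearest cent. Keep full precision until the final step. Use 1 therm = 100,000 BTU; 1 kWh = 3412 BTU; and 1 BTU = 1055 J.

€3382.19

Heat load = 52800 MJ = 52,800,000,000 J / 1055 = 50,047,393 BTU
Gas: input = 50,047,393 / 0.798 = 62,716,032 BTU = 627.2 therm → 627.2 × €1.53 = €959.56
Electric: 50,047,393 BTU / 3412 = 14,670 kWh → × €0.296 = €4,341.74
Difference = |€959.56 − €4,341.74| = €3,382.19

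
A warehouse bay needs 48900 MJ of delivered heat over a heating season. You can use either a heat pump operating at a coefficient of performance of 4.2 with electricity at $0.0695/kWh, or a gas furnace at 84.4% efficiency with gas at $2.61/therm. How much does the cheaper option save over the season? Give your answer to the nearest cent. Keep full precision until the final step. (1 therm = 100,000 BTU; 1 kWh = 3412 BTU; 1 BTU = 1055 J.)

Heat load = 48900 MJ = 48,900,000,000 J / 1055 = 46,350,711 BTU
Gas: input = 46,350,711 / 0.844 = 54,917,904 BTU = 549.2 therm → 549.2 × $2.61 = $1,433.36
Heat pump: 46,350,711 BTU / 3412 = 13,580 kWh heat; / 4.2 = 3,234 kWh in → × $0.0695 = $224.79
Difference = |$1,433.36 − $224.79| = $1,208.56

$1208.56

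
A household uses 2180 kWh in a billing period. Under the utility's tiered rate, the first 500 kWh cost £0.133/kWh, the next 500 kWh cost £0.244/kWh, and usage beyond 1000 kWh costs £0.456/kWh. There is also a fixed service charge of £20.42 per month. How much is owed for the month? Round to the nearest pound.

First 500 kWh × £0.133 = £66.50
Next 500 kWh × £0.244 = £122.00
Remaining 1180 kWh × £0.456 = £538.08
Energy charge = £726.58; + service £20.42 = £747.00

£747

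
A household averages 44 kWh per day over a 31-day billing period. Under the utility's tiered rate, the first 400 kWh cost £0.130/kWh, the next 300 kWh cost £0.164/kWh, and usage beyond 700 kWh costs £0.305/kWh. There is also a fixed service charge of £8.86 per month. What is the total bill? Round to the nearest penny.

£312.58

Usage = 44 kWh/day × 31 days = 1364 kWh
First 400 kWh × £0.130 = £52.00
Next 300 kWh × £0.164 = £49.20
Remaining 664 kWh × £0.305 = £202.52
Energy charge = £303.72; + service £8.86 = £312.58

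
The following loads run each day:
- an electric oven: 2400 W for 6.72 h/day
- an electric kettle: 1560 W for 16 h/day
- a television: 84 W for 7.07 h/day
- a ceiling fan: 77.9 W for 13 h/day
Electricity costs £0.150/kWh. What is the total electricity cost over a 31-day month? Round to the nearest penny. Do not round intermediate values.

£198.53

electric oven: 2400 W × 6.72 h × 31 d = 499,968 Wh = 500 kWh
electric kettle: 1560 W × 16 h × 31 d = 773,760 Wh = 773.8 kWh
television: 84 W × 7.07 h × 31 d = 18,410 Wh = 18.41 kWh
ceiling fan: 77.9 W × 13 h × 31 d = 31,394 Wh = 31.39 kWh
Total energy = 500 + 773.8 + 18.41 + 31.39 = 1,324 kWh
Cost = 1,324 kWh × £0.150 = £198.53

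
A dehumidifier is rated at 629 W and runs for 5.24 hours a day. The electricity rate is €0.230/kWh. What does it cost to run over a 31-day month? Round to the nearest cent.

Energy = 629 W × 5.24 h/day × 31 days = 102,175 Wh = 102.2 kWh
Cost = 102.2 kWh × €0.230/kWh = €23.50

€23.50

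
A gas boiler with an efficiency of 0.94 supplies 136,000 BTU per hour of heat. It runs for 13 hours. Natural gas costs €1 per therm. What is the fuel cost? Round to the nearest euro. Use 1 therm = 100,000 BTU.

Heat delivered = 136,000 BTU/h × 13 h = 1,768,000 BTU
Gas input = 1,768,000 / 0.94 = 1,880,851 BTU
= 1,880,851 / 100,000 = 18.81 therm
Cost = 18.81 × €1/therm = €18.81 ≈ €19

€19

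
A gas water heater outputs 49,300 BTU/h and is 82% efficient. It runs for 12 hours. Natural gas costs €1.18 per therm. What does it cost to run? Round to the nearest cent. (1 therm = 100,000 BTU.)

€8.51

Heat delivered = 49,300 BTU/h × 12 h = 591,600 BTU
Gas input = 591,600 / 0.82 = 721,463 BTU
= 721,463 / 100,000 = 7.215 therm
Cost = 7.215 × €1.18/therm = €8.51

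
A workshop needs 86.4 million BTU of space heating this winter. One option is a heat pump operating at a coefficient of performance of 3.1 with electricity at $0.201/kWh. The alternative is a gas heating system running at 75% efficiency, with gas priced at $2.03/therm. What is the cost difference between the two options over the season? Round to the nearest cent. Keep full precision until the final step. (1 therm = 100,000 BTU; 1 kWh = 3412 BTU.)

$696.69

Heat load = 86.4 × 10⁶ BTU = 86,400,000 BTU
Gas: input = 86,400,000 / 0.75 = 115,200,000 BTU = 1,152 therm → 1,152 × $2.03 = $2,338.56
Heat pump: 86,400,000 BTU / 3412 = 25,320 kWh heat; / 3.1 = 8,169 kWh in → × $0.201 = $1,641.87
Difference = |$2,338.56 − $1,641.87| = $696.69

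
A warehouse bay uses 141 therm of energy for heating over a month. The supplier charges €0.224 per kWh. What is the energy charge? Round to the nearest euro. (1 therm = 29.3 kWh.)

141 therm × (29.3 kWh/therm) = 4,131 kWh
Cost = 4,131 kWh × €0.224/kWh = €925.41 ≈ €925

€925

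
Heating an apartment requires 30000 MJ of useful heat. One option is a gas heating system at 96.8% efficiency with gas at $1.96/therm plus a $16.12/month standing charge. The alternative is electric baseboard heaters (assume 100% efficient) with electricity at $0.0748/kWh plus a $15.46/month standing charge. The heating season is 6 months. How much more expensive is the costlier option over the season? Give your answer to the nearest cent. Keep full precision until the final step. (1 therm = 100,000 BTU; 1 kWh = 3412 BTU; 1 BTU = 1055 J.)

Heat load = 30000 MJ = 30,000,000,000 J / 1055 = 28,436,019 BTU
Gas: input = 28,436,019 / 0.968 = 29,376,053 BTU = 293.8 therm → 293.8 × $1.96 = $575.77; + 6 × $16.12 standing = $672.49
Electric: 28,436,019 BTU / 3412 = 8,334 kWh → × $0.0748 = $623.39; + 6 × $15.46 standing = $716.15
Difference = |$672.49 − $716.15| = $43.66

$43.66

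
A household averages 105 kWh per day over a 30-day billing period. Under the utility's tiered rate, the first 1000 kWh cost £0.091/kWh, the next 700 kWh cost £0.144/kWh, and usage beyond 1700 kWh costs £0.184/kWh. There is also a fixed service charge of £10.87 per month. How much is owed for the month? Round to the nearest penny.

Usage = 105 kWh/day × 30 days = 3150 kWh
First 1000 kWh × £0.091 = £91.00
Next 700 kWh × £0.144 = £100.80
Remaining 1450 kWh × £0.184 = £266.80
Energy charge = £458.60; + service £10.87 = £469.47

£469.47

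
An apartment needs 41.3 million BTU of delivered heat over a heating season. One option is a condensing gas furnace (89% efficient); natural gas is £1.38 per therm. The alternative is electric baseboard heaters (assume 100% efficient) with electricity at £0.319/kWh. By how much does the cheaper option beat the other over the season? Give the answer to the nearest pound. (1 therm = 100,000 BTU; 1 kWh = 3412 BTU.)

Heat load = 41.3 × 10⁶ BTU = 41,300,000 BTU
Gas: input = 41,300,000 / 0.89 = 46,404,494 BTU = 464 therm → 464 × £1.38 = £640.38
Electric: 41,300,000 BTU / 3412 = 12,100 kWh → × £0.319 = £3,861.28
Difference = |£640.38 − £3,861.28| = £3,220.90 ≈ £3221

£3221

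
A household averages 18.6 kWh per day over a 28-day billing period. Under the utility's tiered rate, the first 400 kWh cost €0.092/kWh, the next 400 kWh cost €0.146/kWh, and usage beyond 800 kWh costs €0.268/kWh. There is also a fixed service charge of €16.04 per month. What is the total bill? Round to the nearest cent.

€70.48

Usage = 18.6 kWh/day × 28 days = 520.8 kWh
First 400 kWh × €0.092 = €36.80
Next 120.8 kWh × €0.146 = €17.64
Remaining tier: 0 kWh (not reached)
Energy charge = €54.44; + service €16.04 = €70.48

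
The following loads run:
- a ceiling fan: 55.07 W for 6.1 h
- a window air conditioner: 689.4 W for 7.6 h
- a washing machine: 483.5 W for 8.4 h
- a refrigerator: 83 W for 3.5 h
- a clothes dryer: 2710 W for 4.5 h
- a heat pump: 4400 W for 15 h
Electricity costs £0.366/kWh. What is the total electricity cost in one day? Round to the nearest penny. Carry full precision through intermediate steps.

£32.25

ceiling fan: 55.07 W × 6.1 h = 336 Wh = 0.3359 kWh
window air conditioner: 689.4 W × 7.6 h = 5,239 Wh = 5.239 kWh
washing machine: 483.5 W × 8.4 h = 4,061 Wh = 4.061 kWh
refrigerator: 83 W × 3.5 h = 290 Wh = 0.2905 kWh
clothes dryer: 2710 W × 4.5 h = 12,195 Wh = 12.2 kWh
heat pump: 4400 W × 15 h = 66,000 Wh = 66 kWh
Total energy = 0.3359 + 5.239 + 4.061 + 0.2905 + 12.2 + 66 = 88.12 kWh
Cost = 88.12 kWh × £0.366 = £32.25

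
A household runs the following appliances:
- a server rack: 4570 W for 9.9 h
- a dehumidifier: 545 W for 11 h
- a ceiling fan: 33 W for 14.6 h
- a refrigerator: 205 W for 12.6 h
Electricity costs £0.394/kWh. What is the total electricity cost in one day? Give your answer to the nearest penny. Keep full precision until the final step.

£21.40

server rack: 4570 W × 9.9 h = 45,243 Wh = 45.24 kWh
dehumidifier: 545 W × 11 h = 5,995 Wh = 5.995 kWh
ceiling fan: 33 W × 14.6 h = 482 Wh = 0.4818 kWh
refrigerator: 205 W × 12.6 h = 2,583 Wh = 2.583 kWh
Total energy = 45.24 + 5.995 + 0.4818 + 2.583 = 54.3 kWh
Cost = 54.3 kWh × £0.394 = £21.40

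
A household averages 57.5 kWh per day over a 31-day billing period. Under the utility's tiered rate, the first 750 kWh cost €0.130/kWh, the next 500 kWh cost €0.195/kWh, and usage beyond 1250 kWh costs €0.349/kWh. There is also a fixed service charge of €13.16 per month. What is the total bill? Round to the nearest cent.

Usage = 57.5 kWh/day × 31 days = 1782.5 kWh
First 750 kWh × €0.130 = €97.50
Next 500 kWh × €0.195 = €97.50
Remaining 532.5 kWh × €0.349 = €185.84
Energy charge = €380.84; + service €13.16 = €394.00

€394.00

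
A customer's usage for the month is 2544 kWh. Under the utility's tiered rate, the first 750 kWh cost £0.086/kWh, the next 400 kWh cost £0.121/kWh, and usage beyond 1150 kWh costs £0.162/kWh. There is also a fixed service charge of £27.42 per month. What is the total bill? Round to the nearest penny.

£366.15

First 750 kWh × £0.086 = £64.50
Next 400 kWh × £0.121 = £48.40
Remaining 1394 kWh × £0.162 = £225.83
Energy charge = £338.73; + service £27.42 = £366.15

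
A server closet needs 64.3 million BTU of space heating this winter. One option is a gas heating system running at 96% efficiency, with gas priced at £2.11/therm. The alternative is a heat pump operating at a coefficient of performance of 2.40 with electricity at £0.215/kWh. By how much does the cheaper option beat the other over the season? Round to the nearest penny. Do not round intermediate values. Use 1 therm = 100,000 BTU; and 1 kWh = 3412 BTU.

Heat load = 64.3 × 10⁶ BTU = 64,300,000 BTU
Gas: input = 64,300,000 / 0.96 = 66,979,167 BTU = 669.8 therm → 669.8 × £2.11 = £1,413.26
Heat pump: 64,300,000 BTU / 3412 = 18,850 kWh heat; / 2.40 = 7,852 kWh in → × £0.215 = £1,688.22
Difference = |£1,413.26 − £1,688.22| = £274.96

£274.96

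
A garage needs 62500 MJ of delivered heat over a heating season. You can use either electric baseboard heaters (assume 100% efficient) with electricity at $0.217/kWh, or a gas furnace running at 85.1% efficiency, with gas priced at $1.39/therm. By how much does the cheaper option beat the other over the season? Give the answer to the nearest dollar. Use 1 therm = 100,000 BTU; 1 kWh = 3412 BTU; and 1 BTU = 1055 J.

$2800

Heat load = 62500 MJ = 62,500,000,000 J / 1055 = 59,241,706 BTU
Gas: input = 59,241,706 / 0.851 = 69,614,226 BTU = 696.1 therm → 696.1 × $1.39 = $967.64
Electric: 59,241,706 BTU / 3412 = 17,360 kWh → × $0.217 = $3,767.72
Difference = |$967.64 − $3,767.72| = $2,800.08 ≈ $2800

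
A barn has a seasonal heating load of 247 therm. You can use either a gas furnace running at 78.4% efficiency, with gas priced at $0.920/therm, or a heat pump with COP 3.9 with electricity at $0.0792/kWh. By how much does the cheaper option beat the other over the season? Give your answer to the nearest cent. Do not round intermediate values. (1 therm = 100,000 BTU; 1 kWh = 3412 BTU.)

$142.84

Heat load = 247 therm × 100,000 = 24,700,000 BTU
Gas: input = 24,700,000 / 0.784 = 31,505,102 BTU = 315.1 therm → 315.1 × $0.920 = $289.85
Heat pump: 24,700,000 BTU / 3412 = 7,239 kWh heat; / 3.9 = 1,856 kWh in → × $0.0792 = $147.01
Difference = |$289.85 − $147.01| = $142.84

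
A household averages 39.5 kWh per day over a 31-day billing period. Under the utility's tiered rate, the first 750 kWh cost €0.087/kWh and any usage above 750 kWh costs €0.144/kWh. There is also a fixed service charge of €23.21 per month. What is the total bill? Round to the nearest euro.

€157

Usage = 39.5 kWh/day × 31 days = 1224.5 kWh
First 750 kWh × €0.087 = €65.25
Remaining 474.5 kWh × €0.144 = €68.33
Energy charge = €133.58; + service €23.21 = €156.79 ≈ €157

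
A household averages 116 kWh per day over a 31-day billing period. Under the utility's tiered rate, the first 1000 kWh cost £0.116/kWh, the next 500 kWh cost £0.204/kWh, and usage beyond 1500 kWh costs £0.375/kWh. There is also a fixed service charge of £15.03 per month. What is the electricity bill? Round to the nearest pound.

Usage = 116 kWh/day × 31 days = 3596 kWh
First 1000 kWh × £0.116 = £116.00
Next 500 kWh × £0.204 = £102.00
Remaining 2096 kWh × £0.375 = £786.00
Energy charge = £1,004.00; + service £15.03 = £1,019.03 ≈ £1019

£1019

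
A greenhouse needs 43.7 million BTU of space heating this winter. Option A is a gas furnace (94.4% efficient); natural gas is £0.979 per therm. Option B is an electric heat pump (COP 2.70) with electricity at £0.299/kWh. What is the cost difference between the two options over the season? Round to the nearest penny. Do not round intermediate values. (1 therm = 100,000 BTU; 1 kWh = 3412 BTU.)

Heat load = 43.7 × 10⁶ BTU = 43,700,000 BTU
Gas: input = 43,700,000 / 0.944 = 46,292,373 BTU = 462.9 therm → 462.9 × £0.979 = £453.20
Heat pump: 43,700,000 BTU / 3412 = 12,810 kWh heat; / 2.70 = 4,744 kWh in → × £0.299 = £1,418.34
Difference = |£453.20 − £1,418.34| = £965.14

£965.14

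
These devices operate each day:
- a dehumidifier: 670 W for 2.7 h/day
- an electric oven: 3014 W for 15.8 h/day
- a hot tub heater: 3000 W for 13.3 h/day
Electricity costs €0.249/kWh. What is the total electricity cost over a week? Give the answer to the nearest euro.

dehumidifier: 670 W × 2.7 h × 7 d = 12,663 Wh = 12.66 kWh
electric oven: 3014 W × 15.8 h × 7 d = 333,348 Wh = 333.3 kWh
hot tub heater: 3000 W × 13.3 h × 7 d = 279,300 Wh = 279.3 kWh
Total energy = 12.66 + 333.3 + 279.3 = 625.3 kWh
Cost = 625.3 kWh × €0.249 = €155.70 ≈ €156

€156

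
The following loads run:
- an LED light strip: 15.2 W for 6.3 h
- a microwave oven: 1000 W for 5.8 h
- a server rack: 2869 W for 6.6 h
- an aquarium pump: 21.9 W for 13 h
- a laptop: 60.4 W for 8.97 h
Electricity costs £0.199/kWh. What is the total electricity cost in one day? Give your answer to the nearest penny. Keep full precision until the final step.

£5.11

LED light strip: 15.2 W × 6.3 h = 96 Wh = 0.09576 kWh
microwave oven: 1000 W × 5.8 h = 5,800 Wh = 5.8 kWh
server rack: 2869 W × 6.6 h = 18,935 Wh = 18.94 kWh
aquarium pump: 21.9 W × 13 h = 285 Wh = 0.2847 kWh
laptop: 60.4 W × 8.97 h = 542 Wh = 0.5418 kWh
Total energy = 0.09576 + 5.8 + 18.94 + 0.2847 + 0.5418 = 25.66 kWh
Cost = 25.66 kWh × £0.199 = £5.11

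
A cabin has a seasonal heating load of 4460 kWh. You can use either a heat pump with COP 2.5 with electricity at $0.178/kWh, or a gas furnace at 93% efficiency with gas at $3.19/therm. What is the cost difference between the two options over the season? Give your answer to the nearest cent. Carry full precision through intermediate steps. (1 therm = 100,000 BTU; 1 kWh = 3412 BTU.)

$204.43

Heat load = 4460 kWh × 3412 = 15,217,520 BTU
Gas: input = 15,217,520 / 0.93 = 16,362,925 BTU = 163.6 therm → 163.6 × $3.19 = $521.98
Heat pump: 15,217,520 BTU / 3412 = 4,460 kWh heat; / 2.5 = 1,784 kWh in → × $0.178 = $317.55
Difference = |$521.98 − $317.55| = $204.43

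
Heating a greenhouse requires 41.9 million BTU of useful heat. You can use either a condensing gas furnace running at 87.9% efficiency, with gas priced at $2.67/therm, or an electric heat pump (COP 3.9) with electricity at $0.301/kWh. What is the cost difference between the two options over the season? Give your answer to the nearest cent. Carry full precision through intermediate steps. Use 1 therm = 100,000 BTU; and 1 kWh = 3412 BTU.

Heat load = 41.9 × 10⁶ BTU = 41,900,000 BTU
Gas: input = 41,900,000 / 0.879 = 47,667,804 BTU = 476.7 therm → 476.7 × $2.67 = $1,272.73
Heat pump: 41,900,000 BTU / 3412 = 12,280 kWh heat; / 3.9 = 3,149 kWh in → × $0.301 = $947.78
Difference = |$1,272.73 − $947.78| = $324.95

$324.95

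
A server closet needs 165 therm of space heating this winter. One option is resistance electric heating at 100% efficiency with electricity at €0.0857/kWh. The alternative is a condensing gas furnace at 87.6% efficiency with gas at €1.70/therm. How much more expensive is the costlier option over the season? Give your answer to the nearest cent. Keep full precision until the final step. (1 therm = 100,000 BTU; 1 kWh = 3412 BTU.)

€94.23

Heat load = 165 therm × 100,000 = 16,500,000 BTU
Gas: input = 16,500,000 / 0.876 = 18,835,616 BTU = 188.4 therm → 188.4 × €1.70 = €320.21
Electric: 16,500,000 BTU / 3412 = 4,836 kWh → × €0.0857 = €414.43
Difference = |€320.21 − €414.43| = €94.23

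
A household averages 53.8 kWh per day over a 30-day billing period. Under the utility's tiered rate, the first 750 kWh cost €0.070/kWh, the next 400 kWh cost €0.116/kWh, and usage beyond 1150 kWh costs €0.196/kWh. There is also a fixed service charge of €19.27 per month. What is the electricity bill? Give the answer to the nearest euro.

Usage = 53.8 kWh/day × 30 days = 1614 kWh
First 750 kWh × €0.070 = €52.50
Next 400 kWh × €0.116 = €46.40
Remaining 464 kWh × €0.196 = €90.94
Energy charge = €189.84; + service €19.27 = €209.11 ≈ €209

€209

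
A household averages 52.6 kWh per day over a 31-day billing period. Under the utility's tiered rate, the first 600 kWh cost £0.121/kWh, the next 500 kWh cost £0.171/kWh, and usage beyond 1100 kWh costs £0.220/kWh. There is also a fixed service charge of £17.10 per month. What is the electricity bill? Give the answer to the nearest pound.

£292

Usage = 52.6 kWh/day × 31 days = 1630.6 kWh
First 600 kWh × £0.121 = £72.60
Next 500 kWh × £0.171 = £85.50
Remaining 530.6 kWh × £0.220 = £116.73
Energy charge = £274.83; + service £17.10 = £291.93 ≈ £292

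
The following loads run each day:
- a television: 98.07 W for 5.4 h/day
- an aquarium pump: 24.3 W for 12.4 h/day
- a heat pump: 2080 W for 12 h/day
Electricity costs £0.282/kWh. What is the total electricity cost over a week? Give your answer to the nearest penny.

television: 98.07 W × 5.4 h × 7 d = 3,707 Wh = 3.707 kWh
aquarium pump: 24.3 W × 12.4 h × 7 d = 2,109 Wh = 2.109 kWh
heat pump: 2080 W × 12 h × 7 d = 174,720 Wh = 174.7 kWh
Total energy = 3.707 + 2.109 + 174.7 = 180.5 kWh
Cost = 180.5 kWh × £0.282 = £50.91

£50.91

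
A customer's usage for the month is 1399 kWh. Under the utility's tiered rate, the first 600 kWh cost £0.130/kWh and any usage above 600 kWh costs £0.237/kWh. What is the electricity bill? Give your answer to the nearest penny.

£267.36

First 600 kWh × £0.130 = £78.00
Remaining 799 kWh × £0.237 = £189.36
Total = £267.36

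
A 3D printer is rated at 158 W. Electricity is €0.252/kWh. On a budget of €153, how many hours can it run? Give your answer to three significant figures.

3840 h

Energy budget = €153 / €0.252 per kWh = 607.1 kWh = 607,143 Wh
Runtime = 607,143 Wh / 158 W = 3,843 h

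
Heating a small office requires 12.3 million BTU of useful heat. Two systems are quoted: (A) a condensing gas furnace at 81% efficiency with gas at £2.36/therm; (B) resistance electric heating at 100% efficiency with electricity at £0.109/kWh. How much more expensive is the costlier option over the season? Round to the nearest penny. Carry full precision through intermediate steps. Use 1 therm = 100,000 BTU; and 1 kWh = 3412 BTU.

Heat load = 12.3 × 10⁶ BTU = 12,300,000 BTU
Gas: input = 12,300,000 / 0.81 = 15,185,185 BTU = 151.9 therm → 151.9 × £2.36 = £358.37
Electric: 12,300,000 BTU / 3412 = 3,605 kWh → × £0.109 = £392.94
Difference = |£358.37 − £392.94| = £34.57

£34.57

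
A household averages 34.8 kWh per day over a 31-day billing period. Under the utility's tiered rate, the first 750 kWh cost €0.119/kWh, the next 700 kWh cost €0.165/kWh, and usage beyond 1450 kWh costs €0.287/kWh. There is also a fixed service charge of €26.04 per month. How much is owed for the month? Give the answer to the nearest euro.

€170

Usage = 34.8 kWh/day × 31 days = 1078.8 kWh
First 750 kWh × €0.119 = €89.25
Next 328.8 kWh × €0.165 = €54.25
Remaining tier: 0 kWh (not reached)
Energy charge = €143.50; + service €26.04 = €169.54 ≈ €170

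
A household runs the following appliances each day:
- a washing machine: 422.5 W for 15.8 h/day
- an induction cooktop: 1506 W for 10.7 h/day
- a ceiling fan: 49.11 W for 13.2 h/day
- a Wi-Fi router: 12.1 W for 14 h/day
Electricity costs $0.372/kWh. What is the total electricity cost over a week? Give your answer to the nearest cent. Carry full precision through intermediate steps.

washing machine: 422.5 W × 15.8 h × 7 d = 46,728 Wh = 46.73 kWh
induction cooktop: 1506 W × 10.7 h × 7 d = 112,799 Wh = 112.8 kWh
ceiling fan: 49.11 W × 13.2 h × 7 d = 4,538 Wh = 4.538 kWh
Wi-Fi router: 12.1 W × 14 h × 7 d = 1,186 Wh = 1.186 kWh
Total energy = 46.73 + 112.8 + 4.538 + 1.186 = 165.3 kWh
Cost = 165.3 kWh × $0.372 = $61.47

$61.47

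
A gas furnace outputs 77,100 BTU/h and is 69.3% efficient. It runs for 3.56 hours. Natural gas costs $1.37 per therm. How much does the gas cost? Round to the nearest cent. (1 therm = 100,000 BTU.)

$5.43

Heat delivered = 77,100 BTU/h × 3.56 h = 274,476 BTU
Gas input = 274,476 / 0.693 = 396,069 BTU
= 396,069 / 100,000 = 3.961 therm
Cost = 3.961 × $1.37/therm = $5.43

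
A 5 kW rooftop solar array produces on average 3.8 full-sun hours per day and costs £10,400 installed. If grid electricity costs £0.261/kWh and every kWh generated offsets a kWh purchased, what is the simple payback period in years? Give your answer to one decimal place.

5.7 years

Daily generation = 5 kW × 3.8 h = 19 kWh
Annual generation = 19 × 365 = 6935 kWh
Annual savings = 6935 × £0.261 = £1,810.04
Payback = £10,400 / £1,810.04 = 5.75 years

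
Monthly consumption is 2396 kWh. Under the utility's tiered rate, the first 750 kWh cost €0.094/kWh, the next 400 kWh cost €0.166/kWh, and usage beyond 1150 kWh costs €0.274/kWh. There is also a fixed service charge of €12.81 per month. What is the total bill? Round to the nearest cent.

€491.11

First 750 kWh × €0.094 = €70.50
Next 400 kWh × €0.166 = €66.40
Remaining 1246 kWh × €0.274 = €341.40
Energy charge = €478.30; + service €12.81 = €491.11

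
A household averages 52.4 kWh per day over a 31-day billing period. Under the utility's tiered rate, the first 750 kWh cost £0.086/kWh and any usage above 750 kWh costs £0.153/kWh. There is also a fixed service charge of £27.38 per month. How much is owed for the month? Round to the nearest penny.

£225.66

Usage = 52.4 kWh/day × 31 days = 1624.4 kWh
First 750 kWh × £0.086 = £64.50
Remaining 874.4 kWh × £0.153 = £133.78
Energy charge = £198.28; + service £27.38 = £225.66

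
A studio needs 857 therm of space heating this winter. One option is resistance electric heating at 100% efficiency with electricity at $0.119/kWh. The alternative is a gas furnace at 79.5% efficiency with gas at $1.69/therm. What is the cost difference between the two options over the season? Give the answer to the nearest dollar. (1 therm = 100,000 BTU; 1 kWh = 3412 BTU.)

$1167

Heat load = 857 therm × 100,000 = 85,700,000 BTU
Gas: input = 85,700,000 / 0.795 = 107,798,742 BTU = 1,078 therm → 1,078 × $1.69 = $1,821.80
Electric: 85,700,000 BTU / 3412 = 25,120 kWh → × $0.119 = $2,988.95
Difference = |$1,821.80 − $2,988.95| = $1,167.15 ≈ $1167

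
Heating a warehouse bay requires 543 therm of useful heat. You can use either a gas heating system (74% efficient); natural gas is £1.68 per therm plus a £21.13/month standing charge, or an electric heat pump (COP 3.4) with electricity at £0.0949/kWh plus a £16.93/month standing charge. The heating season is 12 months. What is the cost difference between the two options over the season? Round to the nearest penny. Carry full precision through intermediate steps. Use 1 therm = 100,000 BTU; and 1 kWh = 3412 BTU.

£838.96

Heat load = 543 therm × 100,000 = 54,300,000 BTU
Gas: input = 54,300,000 / 0.74 = 73,378,378 BTU = 733.8 therm → 733.8 × £1.68 = £1,232.76; + 12 × £21.13 standing = £1,486.32
Heat pump: 54,300,000 BTU / 3412 = 15,910 kWh heat; / 3.4 = 4,681 kWh in → × £0.0949 = £444.20; + 12 × £16.93 standing = £647.36
Difference = |£1,486.32 − £647.36| = £838.96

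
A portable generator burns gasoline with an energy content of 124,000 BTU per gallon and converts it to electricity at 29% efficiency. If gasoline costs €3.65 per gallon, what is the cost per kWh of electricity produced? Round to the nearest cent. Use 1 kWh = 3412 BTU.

€0.35

Electrical output per gallon = 124,000 BTU × 0.29 / 3412 BTU/kWh = 10.54 kWh
Cost per kWh = €3.65 / 10.54 kWh = €0.346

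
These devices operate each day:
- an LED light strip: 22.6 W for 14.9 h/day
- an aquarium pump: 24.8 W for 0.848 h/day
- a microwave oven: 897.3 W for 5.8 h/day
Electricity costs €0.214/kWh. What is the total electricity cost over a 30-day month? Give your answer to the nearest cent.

LED light strip: 22.6 W × 14.9 h × 30 d = 10,102 Wh = 10.1 kWh
aquarium pump: 24.8 W × 0.848 h × 30 d = 631 Wh = 0.6309 kWh
microwave oven: 897.3 W × 5.8 h × 30 d = 156,130 Wh = 156.1 kWh
Total energy = 10.1 + 0.6309 + 156.1 = 166.9 kWh
Cost = 166.9 kWh × €0.214 = €35.71

€35.71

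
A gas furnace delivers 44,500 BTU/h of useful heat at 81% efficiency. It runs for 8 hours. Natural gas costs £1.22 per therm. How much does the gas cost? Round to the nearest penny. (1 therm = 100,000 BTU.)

Heat delivered = 44,500 BTU/h × 8 h = 356,000 BTU
Gas input = 356,000 / 0.81 = 439,506 BTU
= 439,506 / 100,000 = 4.395 therm
Cost = 4.395 × £1.22/therm = £5.36

£5.36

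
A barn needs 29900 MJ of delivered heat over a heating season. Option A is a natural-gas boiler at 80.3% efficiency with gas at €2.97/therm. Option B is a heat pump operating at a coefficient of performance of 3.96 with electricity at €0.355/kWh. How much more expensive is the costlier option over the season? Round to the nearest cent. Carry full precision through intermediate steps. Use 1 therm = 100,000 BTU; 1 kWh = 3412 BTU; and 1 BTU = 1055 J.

Heat load = 29900 MJ = 29,900,000,000 J / 1055 = 28,341,232 BTU
Gas: input = 28,341,232 / 0.803 = 35,294,187 BTU = 352.9 therm → 352.9 × €2.97 = €1,048.24
Heat pump: 28,341,232 BTU / 3412 = 8,306 kWh heat; / 3.96 = 2,098 kWh in → × €0.355 = €744.63
Difference = |€1,048.24 − €744.63| = €303.60

€303.60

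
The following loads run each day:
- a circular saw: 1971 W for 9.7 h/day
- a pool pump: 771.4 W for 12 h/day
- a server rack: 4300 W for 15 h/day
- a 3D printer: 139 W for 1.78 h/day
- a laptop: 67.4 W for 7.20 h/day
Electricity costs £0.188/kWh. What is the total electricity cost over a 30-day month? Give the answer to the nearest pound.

£528

circular saw: 1971 W × 9.7 h × 30 d = 573,561 Wh = 573.6 kWh
pool pump: 771.4 W × 12 h × 30 d = 277,704 Wh = 277.7 kWh
server rack: 4300 W × 15 h × 30 d = 1,935,000 Wh = 1,935 kWh
3D printer: 139 W × 1.78 h × 30 d = 7,423 Wh = 7.423 kWh
laptop: 67.4 W × 7.20 h × 30 d = 14,558 Wh = 14.56 kWh
Total energy = 573.6 + 277.7 + 1,935 + 7.423 + 14.56 = 2,808 kWh
Cost = 2,808 kWh × £0.188 = £527.95 ≈ £528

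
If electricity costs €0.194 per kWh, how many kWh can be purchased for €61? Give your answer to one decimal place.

314.4 kWh

€61 / €0.194 per kWh = 314.4 kWh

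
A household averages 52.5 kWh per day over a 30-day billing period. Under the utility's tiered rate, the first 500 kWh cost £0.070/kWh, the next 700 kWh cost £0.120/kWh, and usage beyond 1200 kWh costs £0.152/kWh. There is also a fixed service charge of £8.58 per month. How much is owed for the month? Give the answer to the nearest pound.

£185

Usage = 52.5 kWh/day × 30 days = 1575 kWh
First 500 kWh × £0.070 = £35.00
Next 700 kWh × £0.120 = £84.00
Remaining 375 kWh × £0.152 = £57.00
Energy charge = £176.00; + service £8.58 = £184.58 ≈ £185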